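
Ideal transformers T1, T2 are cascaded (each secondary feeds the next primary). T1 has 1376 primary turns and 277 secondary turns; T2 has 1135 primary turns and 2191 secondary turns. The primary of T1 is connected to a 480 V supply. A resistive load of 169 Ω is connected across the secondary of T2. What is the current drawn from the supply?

Secondary of T1: V = 480.00 × 277/1376 = 96.628 V.
Secondary of T2: V = 96.628 × 2191/1135 = 186.53 V.
I_load = 186.53/169 = 1.1037 A, so P_out = 186.53 × 1.1037 = 205.88 W.
All ideal ⇒ P_in = P_out, so I_supply = 205.88/480 = 0.429 A.

I_supply ≈ 0.429 A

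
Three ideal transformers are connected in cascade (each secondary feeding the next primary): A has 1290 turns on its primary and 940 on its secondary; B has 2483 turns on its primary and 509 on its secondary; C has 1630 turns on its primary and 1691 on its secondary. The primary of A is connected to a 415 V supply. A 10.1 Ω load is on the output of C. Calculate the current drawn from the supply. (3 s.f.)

I_supply ≈ 0.987 A

Secondary of A: V = 415.00 × 940/1290 = 302.40 V.
Secondary of B: V = 302.40 × 509/2483 = 61.991 V.
Secondary of C: V = 61.991 × 1691/1630 = 64.311 V.
I_load = 64.311/10.1 = 6.3674 A, so P_out = 64.311 × 6.3674 = 409.49 W.
All ideal ⇒ P_in = P_out, so I_supply = 409.49/415 = 0.987 A.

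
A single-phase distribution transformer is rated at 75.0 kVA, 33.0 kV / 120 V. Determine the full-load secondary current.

I_s = S/V_s = 75000/120 = 625 A.

I_s ≈ 625 A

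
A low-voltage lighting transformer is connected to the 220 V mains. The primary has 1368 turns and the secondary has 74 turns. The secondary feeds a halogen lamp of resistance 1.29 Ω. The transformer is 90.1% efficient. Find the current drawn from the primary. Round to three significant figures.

I_p ≈ 0.554 A

V_s = 220 × 74/1368 = 11.901 V.
I_s = V_s/R = 11.901/1.29 = 9.2253 A.
P_out = V_s I_s = 11.901 × 9.2253 = 109.79 W.
P_in = P_out/η = 109.79/0.901 = 121.85 W.
I_p = P_in/V_p = 121.85/220 = 0.554 A.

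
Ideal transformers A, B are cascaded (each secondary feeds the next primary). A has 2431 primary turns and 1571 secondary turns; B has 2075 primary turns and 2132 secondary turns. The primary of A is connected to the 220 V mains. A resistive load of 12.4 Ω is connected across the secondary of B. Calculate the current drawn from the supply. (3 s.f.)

After A: V = 220.00 × 1571/2431 = 142.17 V.
After B: V = 142.17 × 2132/2075 = 146.08 V.
I_load = 146.08/12.4 = 11.780 A, so P_out = 146.08 × 11.780 = 1720.9 W.
All ideal ⇒ P_in = P_out, so I_supply = 1720.9/220 = 7.82 A.

I_supply ≈ 7.82 A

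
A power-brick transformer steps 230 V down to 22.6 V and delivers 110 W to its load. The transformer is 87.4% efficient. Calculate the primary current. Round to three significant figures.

P_in = P_out/η = 110/0.874 = 125.86 W.
I_p = P_in/V_p = 125.86/230 = 0.547 A.

I_p ≈ 0.547 A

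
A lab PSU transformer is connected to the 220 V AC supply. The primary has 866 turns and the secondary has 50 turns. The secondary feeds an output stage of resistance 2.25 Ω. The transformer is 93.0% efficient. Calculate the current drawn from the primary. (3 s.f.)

V_s = 220 × 50/866 = 12.702 V.
I_s = V_s/R = 12.702/2.25 = 5.6454 A.
P_out = V_s I_s = 12.702 × 5.6454 = 71.708 W.
P_in = P_out/η = 71.708/0.930 = 77.105 W.
I_p = P_in/V_p = 77.105/220 = 0.350 A.

I_p ≈ 0.350 A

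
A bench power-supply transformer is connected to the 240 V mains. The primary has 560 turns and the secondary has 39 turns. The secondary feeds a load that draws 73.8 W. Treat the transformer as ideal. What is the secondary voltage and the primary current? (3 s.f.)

V_s = V_p × N_s/N_p = 240 × 39/560 = 16.714 V.
I_s = P/V_s = 73.8/16.714 = 4.4154 A.
I_p = I_s × N_s/N_p = 4.4154 × 39/560 = 0.307 A.

V_s ≈ 16.7 V, I_p ≈ 0.307 A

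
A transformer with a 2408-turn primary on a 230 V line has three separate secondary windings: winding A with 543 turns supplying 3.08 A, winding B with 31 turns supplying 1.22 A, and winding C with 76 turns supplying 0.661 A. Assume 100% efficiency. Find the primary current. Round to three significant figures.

I_p ≈ 0.731 A

V_A = 230 × 543/2408 = 51.865 V; V_B = 230 × 31/2408 = 2.9610 V; V_C = 230 × 76/2408 = 7.2591 V.
P_out = V_A I_A + V_B I_B + V_C I_C = 51.865×3.08 + 2.9610×1.22 + 7.2591×0.661 = 159.74 + 3.6124 + 4.7983 = 168.15 W.
Ideal ⇒ P_in = P_out, so I_p = P_out/V_p = 168.15/230 = 0.731 A.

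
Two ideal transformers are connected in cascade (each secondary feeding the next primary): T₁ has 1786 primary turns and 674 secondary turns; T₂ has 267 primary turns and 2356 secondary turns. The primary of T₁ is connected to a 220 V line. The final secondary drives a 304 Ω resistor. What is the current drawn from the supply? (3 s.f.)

After T₁: V = 220.00 × 674/1786 = 83.024 V.
After T₂: V = 83.024 × 2356/267 = 732.60 V.
I_load = 732.60/304 = 2.4099 A, so P_out = 732.60 × 2.4099 = 1765.5 W.
All ideal ⇒ P_in = P_out, so I_supply = 1765.5/220 = 8.02 A.

I_supply ≈ 8.02 A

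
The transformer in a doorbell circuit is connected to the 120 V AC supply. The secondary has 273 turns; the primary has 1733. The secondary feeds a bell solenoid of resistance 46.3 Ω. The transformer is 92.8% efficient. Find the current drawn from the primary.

V_s = 120 × 273/1733 = 18.904 V.
I_s = V_s/R = 18.904/46.3 = 0.40829 A.
P_out = V_s I_s = 18.904 × 0.40829 = 7.7181 W.
P_in = P_out/η = 7.7181/0.928 = 8.3169 W.
I_p = P_in/V_p = 8.3169/120 = 0.0693 A.

I_p ≈ 0.0693 A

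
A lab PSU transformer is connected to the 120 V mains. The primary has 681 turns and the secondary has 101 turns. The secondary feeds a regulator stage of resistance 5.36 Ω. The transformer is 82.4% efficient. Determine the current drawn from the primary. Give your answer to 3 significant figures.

V_s = 120 × 101/681 = 17.797 V.
I_s = V_s/R = 17.797/5.36 = 3.3204 A.
P_out = V_s I_s = 17.797 × 3.3204 = 59.094 W.
P_in = P_out/η = 59.094/0.824 = 71.716 W.
I_p = P_in/V_p = 71.716/120 = 0.598 A.

I_p ≈ 0.598 A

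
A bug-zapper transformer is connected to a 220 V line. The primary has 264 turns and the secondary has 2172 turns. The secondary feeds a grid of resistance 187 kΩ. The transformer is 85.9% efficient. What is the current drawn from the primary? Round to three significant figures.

I_p ≈ 0.0927 A

V_s = 220 × 2172/264 = 1810.0 V.
I_s = V_s/R = 1810.0/187000 = 0.0096791 A.
P_out = V_s I_s = 1810.0 × 0.0096791 = 17.519 W.
P_in = P_out/η = 17.519/0.859 = 20.395 W.
I_p = P_in/V_p = 20.395/220 = 0.0927 A.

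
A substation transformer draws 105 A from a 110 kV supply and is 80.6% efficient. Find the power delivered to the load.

P_in = V_p I_p = 110000 × 105 = 1.1550×10^7 W.
P_out = η P_in = 0.806 × 1.1550×10^7 = 9.31×10^6 W.

P_out ≈ 9.31×10^6 W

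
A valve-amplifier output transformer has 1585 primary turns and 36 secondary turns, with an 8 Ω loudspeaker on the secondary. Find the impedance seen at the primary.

Z_p ≈ 15500 Ω

Z_p = (N_p/N_s)² × Z_s = (1585/36)² × 8 = 15500 Ω.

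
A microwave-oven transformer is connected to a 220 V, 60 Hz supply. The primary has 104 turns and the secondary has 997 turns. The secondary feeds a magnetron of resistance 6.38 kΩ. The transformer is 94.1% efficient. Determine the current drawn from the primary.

V_s = 220 × 997/104 = 2109.0 V.
I_s = V_s/R = 2109.0/6380 = 0.33057 A.
P_out = V_s I_s = 2109.0 × 0.33057 = 697.19 W.
P_in = P_out/η = 697.19/0.941 = 740.90 W.
I_p = P_in/V_p = 740.90/220 = 3.37 A.

I_p ≈ 3.37 A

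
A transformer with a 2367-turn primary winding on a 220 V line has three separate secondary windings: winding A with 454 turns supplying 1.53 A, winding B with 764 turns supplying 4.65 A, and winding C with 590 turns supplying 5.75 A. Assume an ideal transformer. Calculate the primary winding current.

V_A = 220 × 454/2367 = 42.197 V; V_B = 220 × 764/2367 = 71.010 V; V_C = 220 × 590/2367 = 54.837 V.
P_out = V_A I_A + V_B I_B + V_C I_C = 42.197×1.53 + 71.010×4.65 + 54.837×5.75 = 64.561 + 330.20 + 315.31 = 710.07 W.
Ideal ⇒ P_in = P_out, so I_p = P_out/V_p = 710.07/220 = 3.23 A.

I_p ≈ 3.23 A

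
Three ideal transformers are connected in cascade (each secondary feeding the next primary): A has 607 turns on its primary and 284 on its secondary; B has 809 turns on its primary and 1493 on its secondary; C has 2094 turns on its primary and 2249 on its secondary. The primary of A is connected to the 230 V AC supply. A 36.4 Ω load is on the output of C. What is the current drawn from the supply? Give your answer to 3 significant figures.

I_supply ≈ 5.43 A

Secondary of A: V = 230.00 × 284/607 = 107.61 V.
Secondary of B: V = 107.61 × 1493/809 = 198.60 V.
Secondary of C: V = 198.60 × 2249/2094 = 213.30 V.
I_load = 213.30/36.4 = 5.8598 A, so P_out = 213.30 × 5.8598 = 1249.9 W.
All ideal ⇒ P_in = P_out, so I_supply = 1249.9/230 = 5.43 A.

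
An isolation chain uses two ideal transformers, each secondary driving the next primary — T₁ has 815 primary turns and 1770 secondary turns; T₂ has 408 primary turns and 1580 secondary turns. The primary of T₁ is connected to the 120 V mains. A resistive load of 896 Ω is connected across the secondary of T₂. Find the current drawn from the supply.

Secondary of T₁: V = 120.00 × 1770/815 = 260.61 V.
Secondary of T₂: V = 260.61 × 1580/408 = 1009.2 V.
I_load = 1009.2/896 = 1.1264 A, so P_out = 1009.2 × 1.1264 = 1136.8 W.
All ideal ⇒ P_in = P_out, so I_supply = 1136.8/120 = 9.47 A.

I_supply ≈ 9.47 A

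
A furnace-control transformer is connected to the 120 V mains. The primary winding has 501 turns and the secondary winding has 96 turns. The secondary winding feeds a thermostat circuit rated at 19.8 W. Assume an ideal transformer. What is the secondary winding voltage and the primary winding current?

V_s = V_p × N_s/N_p = 120 × 96/501 = 22.994 V.
I_s = P/V_s = 19.8/22.994 = 0.86109 A.
I_p = I_s × N_s/N_p = 0.86109 × 96/501 = 0.165 A.

V_s ≈ 23.0 V, I_p ≈ 0.165 A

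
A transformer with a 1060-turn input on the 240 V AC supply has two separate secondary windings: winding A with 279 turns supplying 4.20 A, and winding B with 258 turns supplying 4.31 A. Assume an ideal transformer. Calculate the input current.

I_in ≈ 2.15 A

V_A = 240 × 279/1060 = 63.170 V; V_B = 240 × 258/1060 = 58.415 V.
P_out = V_A I_A + V_B I_B = 63.170×4.20 + 58.415×4.31 = 265.31 + 251.77 = 517.08 W.
Ideal ⇒ P_in = P_out, so I_in = P_out/V_in = 517.08/240 = 2.15 A.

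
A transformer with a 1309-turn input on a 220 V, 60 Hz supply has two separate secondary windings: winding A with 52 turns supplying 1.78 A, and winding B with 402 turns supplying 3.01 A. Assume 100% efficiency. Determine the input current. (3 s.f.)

V_A = 220 × 52/1309 = 8.7395 V; V_B = 220 × 402/1309 = 67.563 V.
P_out = V_A I_A + V_B I_B = 8.7395×1.78 + 67.563×3.01 = 15.556 + 203.36 = 218.92 W.
Ideal ⇒ P_in = P_out, so I_in = P_out/V_in = 218.92/220 = 0.995 A.

I_in ≈ 0.995 A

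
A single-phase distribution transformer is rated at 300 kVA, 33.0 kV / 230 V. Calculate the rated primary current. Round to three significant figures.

I_p = S/V_p = 300000/33000 = 9.09 A.

I_p ≈ 9.09 A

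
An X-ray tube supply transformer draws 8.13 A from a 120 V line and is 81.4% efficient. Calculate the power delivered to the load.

P_in = V_in I_in = 120 × 8.13 = 975.60 W.
P_out = η P_in = 0.814 × 975.60 = 794 W.

P_out ≈ 794 W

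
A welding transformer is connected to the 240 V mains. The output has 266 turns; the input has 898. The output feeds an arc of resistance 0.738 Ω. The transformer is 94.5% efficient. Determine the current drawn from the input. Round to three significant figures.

I_in ≈ 30.2 A

V_out = 240 × 266/898 = 71.091 V.
I_out = V_out/R = 71.091/0.738 = 96.330 A.
P_out = V_out I_out = 71.091 × 96.330 = 6848.2 W.
P_in = P_out/η = 6848.2/0.945 = 7246.8 W.
I_in = P_in/V_in = 7246.8/240 = 30.2 A.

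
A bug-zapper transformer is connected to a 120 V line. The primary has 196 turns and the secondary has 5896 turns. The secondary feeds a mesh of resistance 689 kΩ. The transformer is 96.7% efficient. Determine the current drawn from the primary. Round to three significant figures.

V_s = 120 × 5896/196 = 3609.8 V.
I_s = V_s/R = 3609.8/689000 = 0.0052392 A.
P_out = V_s I_s = 3609.8 × 0.0052392 = 18.912 W.
P_in = P_out/η = 18.912/0.967 = 19.558 W.
I_p = P_in/V_p = 19.558/120 = 0.163 A.

I_p ≈ 0.163 A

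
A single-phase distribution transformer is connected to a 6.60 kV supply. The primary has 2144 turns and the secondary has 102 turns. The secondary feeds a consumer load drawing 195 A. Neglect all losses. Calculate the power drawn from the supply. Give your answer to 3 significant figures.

P ≈ 61200 W

I_p = I_s × N_s/N_p = 195 × 102/2144 = 9.2771 A.
P = V_p I_p = 6600 × 9.2771 = 61200 W.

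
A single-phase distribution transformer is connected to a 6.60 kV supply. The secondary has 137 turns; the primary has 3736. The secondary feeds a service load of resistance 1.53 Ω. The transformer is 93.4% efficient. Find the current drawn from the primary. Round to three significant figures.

V_s = 6600 × 137/3736 = 242.02 V.
I_s = V_s/R = 242.02/1.53 = 158.19 A.
P_out = V_s I_s = 242.02 × 158.19 = 38285 W.
P_in = P_out/η = 38285/0.934 = 40990 W.
I_p = P_in/V_p = 40990/6600 = 6.21 A.

I_p ≈ 6.21 A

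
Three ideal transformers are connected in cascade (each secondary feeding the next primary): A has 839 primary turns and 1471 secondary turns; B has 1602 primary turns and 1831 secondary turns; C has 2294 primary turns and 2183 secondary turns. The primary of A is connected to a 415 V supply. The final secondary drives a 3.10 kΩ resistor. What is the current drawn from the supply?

After A: V = 415.00 × 1471/839 = 727.61 V.
After B: V = 727.61 × 1831/1602 = 831.62 V.
After C: V = 831.62 × 2183/2294 = 791.38 V.
I_load = 791.38/3100 = 0.25528 A, so P_out = 791.38 × 0.25528 = 202.03 W.
All ideal ⇒ P_in = P_out, so I_supply = 202.03/415 = 0.487 A.

I_supply ≈ 0.487 A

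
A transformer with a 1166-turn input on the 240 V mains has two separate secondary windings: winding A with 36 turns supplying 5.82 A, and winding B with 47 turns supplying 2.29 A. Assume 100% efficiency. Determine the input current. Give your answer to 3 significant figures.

V_A = 240 × 36/1166 = 7.4099 V; V_B = 240 × 47/1166 = 9.6741 V.
P_out = V_A I_A + V_B I_B = 7.4099×5.82 + 9.6741×2.29 = 43.126 + 22.154 = 65.280 W.
Ideal ⇒ P_in = P_out, so I_in = P_out/V_in = 65.280/240 = 0.272 A.

I_in ≈ 0.272 A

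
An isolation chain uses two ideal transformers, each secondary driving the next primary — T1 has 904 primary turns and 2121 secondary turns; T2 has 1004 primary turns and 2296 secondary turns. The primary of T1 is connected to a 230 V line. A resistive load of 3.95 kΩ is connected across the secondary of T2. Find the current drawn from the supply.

After T1: V = 230.00 × 2121/904 = 539.63 V.
After T2: V = 539.63 × 2296/1004 = 1234.1 V.
I_load = 1234.1/3950 = 0.31242 A, so P_out = 1234.1 × 0.31242 = 385.55 W.
All ideal ⇒ P_in = P_out, so I_supply = 385.55/230 = 1.68 A.

I_supply ≈ 1.68 A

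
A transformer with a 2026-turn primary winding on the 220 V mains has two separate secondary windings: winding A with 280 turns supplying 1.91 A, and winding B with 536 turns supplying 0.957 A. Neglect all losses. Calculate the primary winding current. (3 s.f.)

V_A = 220 × 280/2026 = 30.405 V; V_B = 220 × 536/2026 = 58.203 V.
P_out = V_A I_A + V_B I_B = 30.405×1.91 + 58.203×0.957 = 58.073 + 55.701 = 113.77 W.
Ideal ⇒ P_in = P_out, so I_p = P_out/V_p = 113.77/220 = 0.517 A.

I_p ≈ 0.517 A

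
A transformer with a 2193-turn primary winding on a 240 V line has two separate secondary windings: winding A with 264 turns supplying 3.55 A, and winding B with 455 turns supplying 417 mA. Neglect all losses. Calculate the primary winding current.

I_p ≈ 0.514 A

V_A = 240 × 264/2193 = 28.892 V; V_B = 240 × 455/2193 = 49.795 V.
P_out = V_A I_A + V_B I_B = 28.892×3.55 + 49.795×0.417 = 102.57 + 20.764 = 123.33 W.
Ideal ⇒ P_in = P_out, so I_p = P_out/V_p = 123.33/240 = 0.514 A.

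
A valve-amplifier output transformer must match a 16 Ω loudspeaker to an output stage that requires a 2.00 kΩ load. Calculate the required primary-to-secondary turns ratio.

Z_p/Z_s = (N_p/N_s)², so N_p/N_s = √(2000/16) = √125 = 11.2.

N_p/N_s ≈ 11.2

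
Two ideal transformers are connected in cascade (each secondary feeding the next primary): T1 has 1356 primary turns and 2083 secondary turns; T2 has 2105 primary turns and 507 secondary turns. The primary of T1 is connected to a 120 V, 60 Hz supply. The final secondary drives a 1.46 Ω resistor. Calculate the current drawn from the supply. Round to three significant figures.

After T1: V = 120.00 × 2083/1356 = 184.34 V.
After T2: V = 184.34 × 507/2105 = 44.398 V.
I_load = 44.398/1.46 = 30.410 A, so P_out = 44.398 × 30.410 = 1350.1 W.
All ideal ⇒ P_in = P_out, so I_supply = 1350.1/120 = 11.3 A.

I_supply ≈ 11.3 A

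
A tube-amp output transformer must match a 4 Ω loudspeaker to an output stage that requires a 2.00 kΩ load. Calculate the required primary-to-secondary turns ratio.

Z_p/Z_s = (N_p/N_s)², so N_p/N_s = √(2000/4) = √500 = 22.4.

N_p/N_s ≈ 22.4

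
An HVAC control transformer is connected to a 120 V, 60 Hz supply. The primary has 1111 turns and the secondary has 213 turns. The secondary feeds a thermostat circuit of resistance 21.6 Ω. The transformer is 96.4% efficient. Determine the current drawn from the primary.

I_p ≈ 0.212 A

V_s = 120 × 213/1111 = 23.006 V.
I_s = V_s/R = 23.006/21.6 = 1.0651 A.
P_out = V_s I_s = 23.006 × 1.0651 = 24.504 W.
P_in = P_out/η = 24.504/0.964 = 25.419 W.
I_p = P_in/V_p = 25.419/120 = 0.212 A.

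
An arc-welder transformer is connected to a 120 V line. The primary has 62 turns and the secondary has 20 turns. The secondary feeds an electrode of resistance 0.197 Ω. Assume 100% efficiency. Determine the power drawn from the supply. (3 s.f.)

P ≈ 7610 W

V_s = V_p × N_s/N_p = 120 × 20/62 = 38.710 V.
I_s = V_s/R = 38.710/0.197 = 196.50 A.
I_p = I_s × N_s/N_p = 196.50 × 20/62 = 63.386 A.
P = V_p I_p = 120 × 63.386 = 7610 W.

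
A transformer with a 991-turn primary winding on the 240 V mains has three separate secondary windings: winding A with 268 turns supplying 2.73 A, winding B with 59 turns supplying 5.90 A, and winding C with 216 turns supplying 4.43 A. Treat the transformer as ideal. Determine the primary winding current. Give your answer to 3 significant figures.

V_A = 240 × 268/991 = 64.904 V; V_B = 240 × 59/991 = 14.289 V; V_C = 240 × 216/991 = 52.311 V.
P_out = V_A I_A + V_B I_B + V_C I_C = 64.904×2.73 + 14.289×5.90 + 52.311×4.43 = 177.19 + 84.303 + 231.74 = 493.23 W.
Ideal ⇒ P_in = P_out, so I_p = P_out/V_p = 493.23/240 = 2.06 A.

I_p ≈ 2.06 A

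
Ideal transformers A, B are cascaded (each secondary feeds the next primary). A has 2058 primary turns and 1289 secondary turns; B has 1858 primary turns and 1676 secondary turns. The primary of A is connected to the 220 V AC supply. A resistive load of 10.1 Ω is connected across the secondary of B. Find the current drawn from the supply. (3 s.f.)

I_supply ≈ 6.95 A

After A: V = 220.00 × 1289/2058 = 137.79 V.
After B: V = 137.79 × 1676/1858 = 124.30 V.
I_load = 124.30/10.1 = 12.307 A, so P_out = 124.30 × 12.307 = 1529.7 W.
All ideal ⇒ P_in = P_out, so I_supply = 1529.7/220 = 6.95 A.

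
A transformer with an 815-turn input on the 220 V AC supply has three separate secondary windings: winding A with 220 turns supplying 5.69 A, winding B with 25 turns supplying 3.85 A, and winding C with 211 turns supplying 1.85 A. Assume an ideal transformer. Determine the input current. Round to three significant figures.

I_in ≈ 2.13 A

V_A = 220 × 220/815 = 59.387 V; V_B = 220 × 25/815 = 6.7485 V; V_C = 220 × 211/815 = 56.957 V.
P_out = V_A I_A + V_B I_B + V_C I_C = 59.387×5.69 + 6.7485×3.85 + 56.957×1.85 = 337.91 + 25.982 + 105.37 = 469.26 W.
Ideal ⇒ P_in = P_out, so I_in = P_out/V_in = 469.26/220 = 2.13 A.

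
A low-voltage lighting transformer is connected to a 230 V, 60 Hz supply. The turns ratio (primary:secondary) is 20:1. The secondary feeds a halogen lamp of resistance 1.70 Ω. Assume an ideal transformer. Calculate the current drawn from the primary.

V_s = V_p × N_s/N_p = 230 × 1/20 = 11.500 V.
I_s = V_s/R = 11.500/1.70 = 6.7647 A.
For an ideal transformer I_p N_p = I_s N_s, so I_p = 6.7647 × 1/20 = 0.338 A.

I_p ≈ 0.338 A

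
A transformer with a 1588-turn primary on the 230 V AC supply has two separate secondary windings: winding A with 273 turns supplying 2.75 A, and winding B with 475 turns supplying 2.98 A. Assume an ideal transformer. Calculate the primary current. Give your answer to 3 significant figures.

I_p ≈ 1.36 A

V_A = 230 × 273/1588 = 39.540 V; V_B = 230 × 475/1588 = 68.797 V.
P_out = V_A I_A + V_B I_B = 39.540×2.75 + 68.797×2.98 = 108.74 + 205.02 = 313.75 W.
Ideal ⇒ P_in = P_out, so I_p = P_out/V_p = 313.75/230 = 1.36 A.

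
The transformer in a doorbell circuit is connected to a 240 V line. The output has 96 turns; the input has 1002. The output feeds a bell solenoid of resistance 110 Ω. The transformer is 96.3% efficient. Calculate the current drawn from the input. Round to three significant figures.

I_in ≈ 0.0208 A

V_out = 240 × 96/1002 = 22.994 V.
I_out = V_out/R = 22.994/110 = 0.20904 A.
P_out = V_out I_out = 22.994 × 0.20904 = 4.8066 W.
P_in = P_out/η = 4.8066/0.963 = 4.9913 W.
I_in = P_in/V_in = 4.9913/240 = 0.0208 A.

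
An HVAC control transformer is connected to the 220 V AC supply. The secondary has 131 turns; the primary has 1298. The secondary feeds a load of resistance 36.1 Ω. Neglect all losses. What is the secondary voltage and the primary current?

V_s = V_p × N_s/N_p = 220 × 131/1298 = 22.203 V.
I_s = V_s/R = 22.203/36.1 = 0.61505 A.
I_p = I_s × N_s/N_p = 0.61505 × 131/1298 = 0.0621 A.

V_s ≈ 22.2 V, I_p ≈ 0.0621 A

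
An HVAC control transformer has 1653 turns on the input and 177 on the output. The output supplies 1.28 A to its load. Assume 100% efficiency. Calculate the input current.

I_in ≈ 0.137 A

For an ideal transformer I_in/I_out = N_out/N_in, so I_in = 1.28 × 177/1653 = 0.137 A.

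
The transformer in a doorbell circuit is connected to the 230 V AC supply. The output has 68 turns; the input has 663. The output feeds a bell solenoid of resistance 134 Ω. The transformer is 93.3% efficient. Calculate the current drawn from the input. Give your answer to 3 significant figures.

I_in ≈ 0.0194 A

V_out = 230 × 68/663 = 23.590 V.
I_out = V_out/R = 23.590/134 = 0.17604 A.
P_out = V_out I_out = 23.590 × 0.17604 = 4.1528 W.
P_in = P_out/η = 4.1528/0.933 = 4.4510 W.
I_in = P_in/V_in = 4.4510/230 = 0.0194 A.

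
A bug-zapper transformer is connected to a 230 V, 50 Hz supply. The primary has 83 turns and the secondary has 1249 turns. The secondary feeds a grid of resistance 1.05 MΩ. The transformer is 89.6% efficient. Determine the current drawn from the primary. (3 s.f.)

V_s = 230 × 1249/83 = 3461.1 V.
I_s = V_s/R = 3461.1/(1.05×10^6) = 0.0032963 A.
P_out = V_s I_s = 3461.1 × 0.0032963 = 11.409 W.
P_in = P_out/η = 11.409/0.896 = 12.733 W.
I_p = P_in/V_p = 12.733/230 = 0.0554 A.

I_p ≈ 0.0554 A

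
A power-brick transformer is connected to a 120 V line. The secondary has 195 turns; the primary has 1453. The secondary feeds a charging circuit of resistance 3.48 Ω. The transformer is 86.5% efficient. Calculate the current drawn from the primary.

I_p ≈ 0.718 A

V_s = 120 × 195/1453 = 16.105 V.
I_s = V_s/R = 16.105/3.48 = 4.6278 A.
P_out = V_s I_s = 16.105 × 4.6278 = 74.528 W.
P_in = P_out/η = 74.528/0.865 = 86.160 W.
I_p = P_in/V_p = 86.160/120 = 0.718 A.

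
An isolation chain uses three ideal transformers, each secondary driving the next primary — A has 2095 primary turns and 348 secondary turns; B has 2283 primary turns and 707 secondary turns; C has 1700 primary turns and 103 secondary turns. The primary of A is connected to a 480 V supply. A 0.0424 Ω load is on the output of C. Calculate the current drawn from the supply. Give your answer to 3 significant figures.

I_supply ≈ 0.110 A

After A: V = 480.00 × 348/2095 = 79.733 V.
After B: V = 79.733 × 707/2283 = 24.692 V.
After C: V = 24.692 × 103/1700 = 1.4960 V.
I_load = 1.4960/0.0424 = 35.284 A, so P_out = 1.4960 × 35.284 = 52.785 W.
All ideal ⇒ P_in = P_out, so I_supply = 52.785/480 = 0.110 A.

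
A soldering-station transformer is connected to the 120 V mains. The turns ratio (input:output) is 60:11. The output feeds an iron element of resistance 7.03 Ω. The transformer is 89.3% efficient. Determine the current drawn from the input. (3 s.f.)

I_in ≈ 0.642 A

V_out = 120 × 11/60 = 22.000 V.
I_out = V_out/R = 22.000/7.03 = 3.1294 A.
P_out = V_out I_out = 22.000 × 3.1294 = 68.848 W.
P_in = P_out/η = 68.848/0.893 = 77.097 W.
I_in = P_in/V_in = 77.097/120 = 0.642 A.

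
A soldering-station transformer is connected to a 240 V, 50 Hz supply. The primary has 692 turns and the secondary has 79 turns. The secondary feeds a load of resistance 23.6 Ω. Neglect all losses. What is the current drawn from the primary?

I_p ≈ 0.133 A

V_s = V_p × N_s/N_p = 240 × 79/692 = 27.399 V.
I_s = V_s/R = 27.399/23.6 = 1.1610 A.
For an ideal transformer I_p N_p = I_s N_s, so I_p = 1.1610 × 79/692 = 0.133 A.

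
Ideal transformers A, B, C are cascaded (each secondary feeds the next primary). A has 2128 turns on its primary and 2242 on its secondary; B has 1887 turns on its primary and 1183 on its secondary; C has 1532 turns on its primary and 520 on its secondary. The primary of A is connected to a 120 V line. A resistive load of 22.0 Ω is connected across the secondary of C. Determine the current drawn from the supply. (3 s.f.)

I_supply ≈ 0.274 A

Secondary of A: V = 120.00 × 2242/2128 = 126.43 V.
Secondary of B: V = 126.43 × 1183/1887 = 79.261 V.
Secondary of C: V = 79.261 × 520/1532 = 26.903 V.
I_load = 26.903/22.0 = 1.2229 A, so P_out = 26.903 × 1.2229 = 32.899 W.
All ideal ⇒ P_in = P_out, so I_supply = 32.899/120 = 0.274 A.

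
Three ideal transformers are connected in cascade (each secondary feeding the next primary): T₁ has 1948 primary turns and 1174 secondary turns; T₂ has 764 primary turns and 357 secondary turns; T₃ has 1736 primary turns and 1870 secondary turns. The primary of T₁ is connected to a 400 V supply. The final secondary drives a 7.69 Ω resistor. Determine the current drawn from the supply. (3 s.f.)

I_supply ≈ 4.79 A

After T₁: V = 400.00 × 1174/1948 = 241.07 V.
After T₂: V = 241.07 × 357/764 = 112.65 V.
After T₃: V = 112.65 × 1870/1736 = 121.34 V.
I_load = 121.34/7.69 = 15.779 A, so P_out = 121.34 × 15.779 = 1914.6 W.
All ideal ⇒ P_in = P_out, so I_supply = 1914.6/400 = 4.79 A.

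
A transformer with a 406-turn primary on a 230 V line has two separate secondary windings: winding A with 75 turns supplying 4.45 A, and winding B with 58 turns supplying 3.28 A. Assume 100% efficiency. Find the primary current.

V_A = 230 × 75/406 = 42.488 V; V_B = 230 × 58/406 = 32.857 V.
P_out = V_A I_A + V_B I_B = 42.488×4.45 + 32.857×3.28 = 189.07 + 107.77 = 296.84 W.
Ideal ⇒ P_in = P_out, so I_p = P_out/V_p = 296.84/230 = 1.29 A.

I_p ≈ 1.29 A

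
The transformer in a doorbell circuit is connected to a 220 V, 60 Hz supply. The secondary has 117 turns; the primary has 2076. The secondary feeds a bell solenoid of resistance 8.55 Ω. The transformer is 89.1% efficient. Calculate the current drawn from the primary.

V_s = 220 × 117/2076 = 12.399 V.
I_s = V_s/R = 12.399/8.55 = 1.4502 A.
P_out = V_s I_s = 12.399 × 1.4502 = 17.980 W.
P_in = P_out/η = 17.980/0.891 = 20.180 W.
I_p = P_in/V_p = 20.180/220 = 0.0917 A.

I_p ≈ 0.0917 A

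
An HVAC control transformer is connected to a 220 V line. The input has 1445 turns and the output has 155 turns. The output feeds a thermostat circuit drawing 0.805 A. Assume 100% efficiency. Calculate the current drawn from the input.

For an ideal transformer I_in N_in = I_out N_out, so I_in = 0.805 × 155/1445 = 0.0863 A.

I_in ≈ 0.0863 A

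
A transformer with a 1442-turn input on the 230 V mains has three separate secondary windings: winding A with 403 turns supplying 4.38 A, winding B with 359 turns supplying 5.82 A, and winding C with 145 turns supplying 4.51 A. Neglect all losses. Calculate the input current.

I_in ≈ 3.13 A

V_A = 230 × 403/1442 = 64.279 V; V_B = 230 × 359/1442 = 57.261 V; V_C = 230 × 145/1442 = 23.128 V.
P_out = V_A I_A + V_B I_B + V_C I_C = 64.279×4.38 + 57.261×5.82 + 23.128×4.51 = 281.54 + 333.26 + 104.31 = 719.10 W.
Ideal ⇒ P_in = P_out, so I_in = P_out/V_in = 719.10/230 = 3.13 A.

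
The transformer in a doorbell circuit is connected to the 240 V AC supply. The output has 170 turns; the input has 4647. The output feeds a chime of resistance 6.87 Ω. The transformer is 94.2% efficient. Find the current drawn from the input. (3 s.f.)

V_out = 240 × 170/4647 = 8.7799 V.
I_out = V_out/R = 8.7799/6.87 = 1.2780 A.
P_out = V_out I_out = 8.7799 × 1.2780 = 11.221 W.
P_in = P_out/η = 11.221/0.942 = 11.912 W.
I_in = P_in/V_in = 11.912/240 = 0.0496 A.

I_in ≈ 0.0496 A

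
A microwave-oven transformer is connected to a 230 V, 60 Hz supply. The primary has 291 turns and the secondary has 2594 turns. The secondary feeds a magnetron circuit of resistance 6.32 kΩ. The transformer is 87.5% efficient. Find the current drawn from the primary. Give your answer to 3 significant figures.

V_s = 230 × 2594/291 = 2050.2 V.
I_s = V_s/R = 2050.2/6320 = 0.32441 A.
P_out = V_s I_s = 2050.2 × 0.32441 = 665.11 W.
P_in = P_out/η = 665.11/0.875 = 760.12 W.
I_p = P_in/V_p = 760.12/230 = 3.30 A.

I_p ≈ 3.30 A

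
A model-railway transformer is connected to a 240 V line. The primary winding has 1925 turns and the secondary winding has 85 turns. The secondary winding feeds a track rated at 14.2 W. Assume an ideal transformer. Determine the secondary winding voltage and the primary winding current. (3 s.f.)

V_s = V_p × N_s/N_p = 240 × 85/1925 = 10.597 V.
I_s = P/V_s = 14.2/10.597 = 1.3400 A.
I_p = I_s × N_s/N_p = 1.3400 × 85/1925 = 0.0592 A.

V_s ≈ 10.6 V, I_p ≈ 0.0592 A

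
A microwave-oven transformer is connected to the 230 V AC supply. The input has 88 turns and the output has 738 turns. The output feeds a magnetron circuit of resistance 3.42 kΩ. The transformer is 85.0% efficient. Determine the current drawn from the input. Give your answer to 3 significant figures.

I_in ≈ 5.56 A

V_out = 230 × 738/88 = 1928.9 V.
I_out = V_out/R = 1928.9/3420 = 0.56400 A.
P_out = V_out I_out = 1928.9 × 0.56400 = 1087.9 W.
P_in = P_out/η = 1087.9/0.850 = 1279.8 W.
I_in = P_in/V_in = 1279.8/230 = 5.56 A.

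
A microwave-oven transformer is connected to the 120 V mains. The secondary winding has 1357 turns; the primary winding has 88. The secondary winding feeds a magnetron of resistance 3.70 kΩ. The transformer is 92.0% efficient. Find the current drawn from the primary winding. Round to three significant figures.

I_p ≈ 8.38 A

V_s = 120 × 1357/88 = 1850.5 V.
I_s = V_s/R = 1850.5/3700 = 0.50012 A.
P_out = V_s I_s = 1850.5 × 0.50012 = 925.45 W.
P_in = P_out/η = 925.45/0.920 = 1005.9 W.
I_p = P_in/V_p = 1005.9/120 = 8.38 A.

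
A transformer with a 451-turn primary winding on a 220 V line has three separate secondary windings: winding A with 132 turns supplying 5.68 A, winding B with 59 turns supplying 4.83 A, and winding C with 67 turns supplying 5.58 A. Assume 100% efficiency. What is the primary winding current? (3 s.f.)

I_p ≈ 3.12 A

V_A = 220 × 132/451 = 64.390 V; V_B = 220 × 59/451 = 28.780 V; V_C = 220 × 67/451 = 32.683 V.
P_out = V_A I_A + V_B I_B + V_C I_C = 64.390×5.68 + 28.780×4.83 + 32.683×5.58 = 365.74 + 139.01 + 182.37 = 687.12 W.
Ideal ⇒ P_in = P_out, so I_p = P_out/V_p = 687.12/220 = 3.12 A.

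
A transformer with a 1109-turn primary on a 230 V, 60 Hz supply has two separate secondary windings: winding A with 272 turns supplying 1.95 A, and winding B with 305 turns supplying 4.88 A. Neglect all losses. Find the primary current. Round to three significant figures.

V_A = 230 × 272/1109 = 56.411 V; V_B = 230 × 305/1109 = 63.255 V.
P_out = V_A I_A + V_B I_B = 56.411×1.95 + 63.255×4.88 = 110.00 + 308.69 = 418.69 W.
Ideal ⇒ P_in = P_out, so I_p = P_out/V_p = 418.69/230 = 1.82 A.

I_p ≈ 1.82 A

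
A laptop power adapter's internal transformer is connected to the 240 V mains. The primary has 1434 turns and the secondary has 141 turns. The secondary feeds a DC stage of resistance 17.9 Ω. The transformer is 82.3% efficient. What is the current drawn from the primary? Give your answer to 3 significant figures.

V_s = 240 × 141/1434 = 23.598 V.
I_s = V_s/R = 23.598/17.9 = 1.3183 A.
P_out = V_s I_s = 23.598 × 1.3183 = 31.111 W.
P_in = P_out/η = 31.111/0.823 = 37.802 W.
I_p = P_in/V_p = 37.802/240 = 0.158 A.

I_p ≈ 0.158 A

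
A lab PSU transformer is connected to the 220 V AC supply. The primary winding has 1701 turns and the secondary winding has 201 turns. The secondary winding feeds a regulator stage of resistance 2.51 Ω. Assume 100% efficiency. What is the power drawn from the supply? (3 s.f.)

P ≈ 269 W

V_s = V_p × N_s/N_p = 220 × 201/1701 = 25.996 V.
I_s = V_s/R = 25.996/2.51 = 10.357 A.
I_p = I_s × N_s/N_p = 10.357 × 201/1701 = 1.2239 A.
P = V_p I_p = 220 × 1.2239 = 269 W.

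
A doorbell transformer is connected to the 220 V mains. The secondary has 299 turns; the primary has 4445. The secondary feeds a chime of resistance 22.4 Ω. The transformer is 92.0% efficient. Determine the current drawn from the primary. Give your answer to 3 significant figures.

V_s = 220 × 299/4445 = 14.799 V.
I_s = V_s/R = 14.799/22.4 = 0.66065 A.
P_out = V_s I_s = 14.799 × 0.66065 = 9.7768 W.
P_in = P_out/η = 9.7768/0.920 = 10.627 W.
I_p = P_in/V_p = 10.627/220 = 0.0483 A.

I_p ≈ 0.0483 A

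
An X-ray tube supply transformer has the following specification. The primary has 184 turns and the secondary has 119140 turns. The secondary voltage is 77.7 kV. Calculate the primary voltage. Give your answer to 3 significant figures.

V_p/V_s = N_p/N_s, so V_p = 77700 × 184/119140 = 120 V.

V_p ≈ 120 V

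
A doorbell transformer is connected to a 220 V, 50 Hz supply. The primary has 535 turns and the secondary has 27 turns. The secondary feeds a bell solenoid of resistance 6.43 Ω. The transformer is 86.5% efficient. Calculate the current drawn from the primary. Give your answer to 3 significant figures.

I_p ≈ 0.101 A

V_s = 220 × 27/535 = 11.103 V.
I_s = V_s/R = 11.103/6.43 = 1.7267 A.
P_out = V_s I_s = 11.103 × 1.7267 = 19.171 W.
P_in = P_out/η = 19.171/0.865 = 22.163 W.
I_p = P_in/V_p = 22.163/220 = 0.101 A.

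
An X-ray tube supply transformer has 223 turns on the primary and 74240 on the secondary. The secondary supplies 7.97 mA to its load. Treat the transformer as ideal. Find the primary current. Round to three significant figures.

For an ideal transformer I_p/I_s = N_s/N_p, so I_p = 0.00797 × 74240/223 = 2.65 A.

I_p ≈ 2.65 A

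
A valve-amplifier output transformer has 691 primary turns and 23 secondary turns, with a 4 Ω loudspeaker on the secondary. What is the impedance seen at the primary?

Z_p ≈ 3610 Ω

Z_p = (N_p/N_s)² × Z_s = (691/23)² × 4 = 3610 Ω.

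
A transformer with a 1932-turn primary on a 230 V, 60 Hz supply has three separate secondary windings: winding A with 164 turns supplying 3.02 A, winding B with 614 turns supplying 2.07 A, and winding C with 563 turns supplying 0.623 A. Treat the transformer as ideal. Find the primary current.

I_p ≈ 1.10 A

V_A = 230 × 164/1932 = 19.524 V; V_B = 230 × 614/1932 = 73.095 V; V_C = 230 × 563/1932 = 67.024 V.
P_out = V_A I_A + V_B I_B + V_C I_C = 19.524×3.02 + 73.095×2.07 + 67.024×0.623 = 58.962 + 151.31 + 41.756 = 252.02 W.
Ideal ⇒ P_in = P_out, so I_p = P_out/V_p = 252.02/230 = 1.10 A.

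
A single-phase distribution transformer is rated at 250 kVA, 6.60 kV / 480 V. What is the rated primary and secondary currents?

I_p ≈ 37.9 A, I_s ≈ 521 A

I_p = S/V_p = 250000/6600 = 37.9 A.
I_s = S/V_s = 250000/480 = 521 A.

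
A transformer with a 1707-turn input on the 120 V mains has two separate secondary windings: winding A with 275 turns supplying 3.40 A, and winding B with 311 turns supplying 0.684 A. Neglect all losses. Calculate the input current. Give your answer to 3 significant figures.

I_in ≈ 0.672 A

V_A = 120 × 275/1707 = 19.332 V; V_B = 120 × 311/1707 = 21.863 V.
P_out = V_A I_A + V_B I_B = 19.332×3.40 + 21.863×0.684 = 65.729 + 14.954 = 80.684 W.
Ideal ⇒ P_in = P_out, so I_in = P_out/V_in = 80.684/120 = 0.672 A.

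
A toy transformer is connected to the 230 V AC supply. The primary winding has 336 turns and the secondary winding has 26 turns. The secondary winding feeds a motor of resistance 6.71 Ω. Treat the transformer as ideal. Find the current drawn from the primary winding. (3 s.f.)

V_s = V_p × N_s/N_p = 230 × 26/336 = 17.798 V.
I_s = V_s/R = 17.798/6.71 = 2.6524 A.
For an ideal transformer I_p N_p = I_s N_s, so I_p = 2.6524 × 26/336 = 0.205 A.

I_p ≈ 0.205 A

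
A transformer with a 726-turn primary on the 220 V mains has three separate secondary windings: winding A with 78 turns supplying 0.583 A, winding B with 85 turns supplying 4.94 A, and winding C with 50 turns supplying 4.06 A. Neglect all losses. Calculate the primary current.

V_A = 220 × 78/726 = 23.636 V; V_B = 220 × 85/726 = 25.758 V; V_C = 220 × 50/726 = 15.152 V.
P_out = V_A I_A + V_B I_B + V_C I_C = 23.636×0.583 + 25.758×4.94 + 15.152×4.06 = 13.780 + 127.24 + 61.515 = 202.54 W.
Ideal ⇒ P_in = P_out, so I_p = P_out/V_p = 202.54/220 = 0.921 A.

I_p ≈ 0.921 A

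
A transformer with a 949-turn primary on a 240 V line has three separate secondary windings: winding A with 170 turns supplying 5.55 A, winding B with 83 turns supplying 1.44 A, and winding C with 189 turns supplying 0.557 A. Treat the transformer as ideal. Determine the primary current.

I_p ≈ 1.23 A

V_A = 240 × 170/949 = 42.993 V; V_B = 240 × 83/949 = 20.991 V; V_C = 240 × 189/949 = 47.798 V.
P_out = V_A I_A + V_B I_B + V_C I_C = 42.993×5.55 + 20.991×1.44 + 47.798×0.557 = 238.61 + 30.226 + 26.623 = 295.46 W.
Ideal ⇒ P_in = P_out, so I_p = P_out/V_p = 295.46/240 = 1.23 A.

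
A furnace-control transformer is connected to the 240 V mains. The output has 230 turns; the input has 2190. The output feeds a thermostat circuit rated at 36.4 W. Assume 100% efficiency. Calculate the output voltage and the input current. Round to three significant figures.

V_out ≈ 25.2 V, I_in ≈ 0.152 A

V_out = V_in × N_out/N_in = 240 × 230/2190 = 25.205 V.
I_out = P/V_out = 36.4/25.205 = 1.4441 A.
I_in = I_out × N_out/N_in = 1.4441 × 230/2190 = 0.152 A.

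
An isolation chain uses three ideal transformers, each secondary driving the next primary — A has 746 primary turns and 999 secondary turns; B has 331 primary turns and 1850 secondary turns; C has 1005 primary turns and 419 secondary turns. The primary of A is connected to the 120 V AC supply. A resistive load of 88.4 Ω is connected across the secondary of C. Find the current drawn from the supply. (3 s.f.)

I_supply ≈ 13.2 A

After A: V = 120.00 × 999/746 = 160.70 V.
After B: V = 160.70 × 1850/331 = 898.16 V.
After C: V = 898.16 × 419/1005 = 374.45 V.
I_load = 374.45/88.4 = 4.2359 A, so P_out = 374.45 × 4.2359 = 1586.2 W.
All ideal ⇒ P_in = P_out, so I_supply = 1586.2/120 = 13.2 A.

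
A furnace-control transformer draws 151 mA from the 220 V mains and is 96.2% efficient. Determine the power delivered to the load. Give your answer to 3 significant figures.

P_out ≈ 32.0 W

P_in = V_p I_p = 220 × 0.151 = 33.220 W.
P_out = η P_in = 0.962 × 33.220 = 32.0 W.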